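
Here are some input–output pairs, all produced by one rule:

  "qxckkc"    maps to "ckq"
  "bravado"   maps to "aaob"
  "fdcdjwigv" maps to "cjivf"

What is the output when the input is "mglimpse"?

lmsm

The pattern: keep every other character starting from the first (positions 1st, 3rd, 5th, ...), then move the first character to the end.
On "mglimpse": the first step gives "mlms", and the second then gives "lmsm".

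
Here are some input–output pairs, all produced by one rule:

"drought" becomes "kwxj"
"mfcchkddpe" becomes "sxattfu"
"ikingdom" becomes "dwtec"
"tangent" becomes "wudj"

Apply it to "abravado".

Looking at the pairs, the operation is to delete the first 3 characters, then shift every letter 10 places backward in the alphabet (wrapping around).
Working it through for "abravado": intermediate "avado", final "qlqte".

qlqte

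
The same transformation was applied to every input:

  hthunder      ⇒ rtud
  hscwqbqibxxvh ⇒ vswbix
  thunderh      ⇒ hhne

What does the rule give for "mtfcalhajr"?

rtcla

In each case the input is transformed by: keep every other character starting from the second (positions 2nd, 4th, 6th, ...), then move the last character to the front.
Doing the same to "mtfcalhajr": "rtcla".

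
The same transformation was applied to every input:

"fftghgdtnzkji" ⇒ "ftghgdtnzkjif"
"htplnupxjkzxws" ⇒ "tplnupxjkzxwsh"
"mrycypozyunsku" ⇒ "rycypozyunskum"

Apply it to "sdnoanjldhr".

Each output is the input with this applied: move the first character to the end.
On "sdnoanjldhr" that produces "dnoanjldhrs".

dnoanjldhrs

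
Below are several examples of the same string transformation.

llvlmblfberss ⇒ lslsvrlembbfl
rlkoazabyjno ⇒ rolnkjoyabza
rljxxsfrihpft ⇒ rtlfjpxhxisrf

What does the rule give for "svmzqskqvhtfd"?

sdvfmtzhqvsqk

The rule is to take characters alternately from the front and the back (1st, last, 2nd, 2nd-last, ...).
Doing the same to "svmzqskqvhtfd": "sdvfmtzhqvsqk".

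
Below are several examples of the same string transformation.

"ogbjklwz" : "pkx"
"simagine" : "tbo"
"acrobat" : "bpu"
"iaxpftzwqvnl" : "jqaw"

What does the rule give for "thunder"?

uos

Each output is the input with this applied: shift every letter 1 place forward in the alphabet (wrapping around), then keep one character in every 3, starting at position 1 (positions 1st, 4th, 7th, ...).
Applying both steps to "thunder": "uivoefs", then "uos".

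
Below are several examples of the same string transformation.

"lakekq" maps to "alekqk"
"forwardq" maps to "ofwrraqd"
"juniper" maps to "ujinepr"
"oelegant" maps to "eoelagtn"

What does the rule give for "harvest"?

ahvrset

The pattern: swap each adjacent pair of characters (1↔2, 3↔4, ...).
For "harvest" the result is "ahvrset".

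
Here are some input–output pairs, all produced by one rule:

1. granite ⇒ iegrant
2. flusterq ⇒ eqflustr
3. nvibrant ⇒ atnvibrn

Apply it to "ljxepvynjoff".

In each case the input is transformed by: move the last 2 characters to the front (rotate right by 2), then swap the first and last characters.
Working it through for "ljxepvynjoff": intermediate "ffljxepvynjo", final "ofljxepvynjf".

ofljxepvynjf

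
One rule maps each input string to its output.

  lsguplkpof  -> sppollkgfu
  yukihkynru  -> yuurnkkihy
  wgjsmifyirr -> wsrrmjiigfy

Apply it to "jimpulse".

The transformation: sort the characters into reverse alphabetical order, then move the first character to the end.
"jimpulse" → "uspmljie" → "spmljieu".
(Check on "yukihkynru": → "yyuurnkkih" → "yuurnkkihy" ✓)

spmljieu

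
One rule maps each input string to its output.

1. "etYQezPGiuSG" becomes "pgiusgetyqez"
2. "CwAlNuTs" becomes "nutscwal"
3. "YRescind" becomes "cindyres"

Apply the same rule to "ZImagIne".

ginezima

Each output is the input with this applied: swap the front and back halves of the string, then convert every letter to lowercase.
Working it through for "ZImagIne": intermediate "gIneZIma", final "ginezima".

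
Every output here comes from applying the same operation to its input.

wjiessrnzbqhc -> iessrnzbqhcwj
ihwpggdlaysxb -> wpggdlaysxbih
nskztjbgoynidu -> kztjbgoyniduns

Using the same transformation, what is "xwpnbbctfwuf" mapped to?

pnbbctfwufxw

Each output is the input with this applied: move the first 2 characters to the end (rotate left by 2).
"xwpnbbctfwuf" → "pnbbctfwufxw".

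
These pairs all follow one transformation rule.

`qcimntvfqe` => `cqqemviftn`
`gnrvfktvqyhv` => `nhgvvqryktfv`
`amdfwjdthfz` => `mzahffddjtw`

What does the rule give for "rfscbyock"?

fkroccsby

In each case the input is transformed by: swap each adjacent pair of characters (1↔2, 3↔4, ...), then take characters alternately from the front and the back (1st, last, 2nd, 2nd-last, ...).
On "rfscbyock" that produces "fkroccsby".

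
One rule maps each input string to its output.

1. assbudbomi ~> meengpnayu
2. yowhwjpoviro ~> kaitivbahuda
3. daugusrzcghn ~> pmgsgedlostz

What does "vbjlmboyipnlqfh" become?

hnvxynakubzxcrt

The transformation: shift every letter 12 places forward in the alphabet (wrapping around).
On "vbjlmboyipnlqfh" that produces "hnvxynakubzxcrt".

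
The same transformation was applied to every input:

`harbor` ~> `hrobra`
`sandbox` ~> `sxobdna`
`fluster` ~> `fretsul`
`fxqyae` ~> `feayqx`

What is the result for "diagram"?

What's happening: move the first character to the end, then reverse the string.
For "diagram", step one produces "iagramd"; step two turns that into "dmargai".

dmargai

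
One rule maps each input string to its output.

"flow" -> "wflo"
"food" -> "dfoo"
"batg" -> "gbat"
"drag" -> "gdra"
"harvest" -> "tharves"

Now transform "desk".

kdes

In each case the input is transformed by: move the last character to the front.
On "desk" that produces "kdes".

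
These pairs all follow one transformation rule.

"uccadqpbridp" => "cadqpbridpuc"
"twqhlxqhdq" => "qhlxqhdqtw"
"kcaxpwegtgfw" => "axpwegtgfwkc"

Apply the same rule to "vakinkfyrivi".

kinkfyriviva

Each output is the input with this applied: move the first 2 characters to the end (rotate left by 2).
Doing the same to "vakinkfyrivi": "kinkfyriviva".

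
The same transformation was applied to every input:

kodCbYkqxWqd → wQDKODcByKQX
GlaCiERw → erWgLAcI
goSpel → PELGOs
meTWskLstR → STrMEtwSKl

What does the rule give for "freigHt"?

GhTFREI

Rule — move the last 3 characters to the front (rotate right by 3), then flip the case of every letter.
On "freigHt": the first step gives "gHtfrei", and the second then gives "GhTFREI".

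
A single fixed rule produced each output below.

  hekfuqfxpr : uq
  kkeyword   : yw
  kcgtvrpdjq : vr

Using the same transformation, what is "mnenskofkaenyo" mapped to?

The rule is to take characters alternately from the front and the back (1st, last, 2nd, 2nd-last, ...), then keep only the last 2 characters.
For "mnenskofkaenyo", step one produces "monyennesakkof"; step two turns that into "of".

of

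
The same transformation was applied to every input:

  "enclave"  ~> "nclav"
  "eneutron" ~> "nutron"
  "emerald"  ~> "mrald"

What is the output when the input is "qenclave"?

The pattern: remove every "e".
Applying that to "qenclave" gives "qnclav".

qnclav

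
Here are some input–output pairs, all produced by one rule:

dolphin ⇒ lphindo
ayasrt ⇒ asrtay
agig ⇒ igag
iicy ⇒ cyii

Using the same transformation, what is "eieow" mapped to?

In each case the input is transformed by: move the first 2 characters to the end (rotate left by 2).
Doing the same to "eieow": "eowei".

eowei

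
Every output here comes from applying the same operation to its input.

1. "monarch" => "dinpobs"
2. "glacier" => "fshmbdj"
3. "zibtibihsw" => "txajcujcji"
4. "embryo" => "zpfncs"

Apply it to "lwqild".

The rule is to move the last 2 characters to the front (rotate right by 2), then shift every letter 1 place forward in the alphabet (wrapping around).
For "lwqild" the result is "memxrj".

memxrj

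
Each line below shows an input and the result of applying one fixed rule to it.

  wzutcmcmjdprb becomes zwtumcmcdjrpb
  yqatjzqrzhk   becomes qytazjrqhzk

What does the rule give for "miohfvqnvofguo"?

What's happening: swap each adjacent pair of characters (1↔2, 3↔4, ...).
Doing the same to "miohfvqnvofguo": "imhovfnqovgfou".

imhovfnqovgfou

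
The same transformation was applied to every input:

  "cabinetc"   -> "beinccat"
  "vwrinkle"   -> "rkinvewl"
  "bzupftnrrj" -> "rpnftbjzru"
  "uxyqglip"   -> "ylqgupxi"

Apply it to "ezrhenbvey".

vhbeneyzer

What's happening: take characters alternately from the front and the back (1st, last, 2nd, 2nd-last, ...), then swap the front and back halves of the string.
"ezrhenbvey" → "eyzervhben" → "vhbeneyzer".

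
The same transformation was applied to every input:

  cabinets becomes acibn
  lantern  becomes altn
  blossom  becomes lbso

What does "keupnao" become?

The transformation: delete the last 3 characters, then swap each adjacent pair of characters (1↔2, 3↔4, ...).
"keupnao" → "keup" → "ekpu".

ekpu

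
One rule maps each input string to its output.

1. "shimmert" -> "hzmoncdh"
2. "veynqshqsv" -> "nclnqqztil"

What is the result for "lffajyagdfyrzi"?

byatmudgaavetv

Rule — swap the front and back halves of the string, then shift every letter 5 places backward in the alphabet (wrapping around).
Applying both steps to "lffajyagdfyrzi": "gdfyrzilffajya", then "byatmudgaavetv".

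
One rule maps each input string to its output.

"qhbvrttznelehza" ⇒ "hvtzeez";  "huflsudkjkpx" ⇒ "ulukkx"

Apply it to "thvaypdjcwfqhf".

The rule is to keep every other character starting from the second (positions 2nd, 4th, 6th, ...).
"thvaypdjcwfqhf" → "hapjwqf".

hapjwqf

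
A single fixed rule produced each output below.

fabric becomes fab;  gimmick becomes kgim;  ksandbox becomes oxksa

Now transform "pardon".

In each case the input is transformed by: move the first 3 characters to the end (rotate left by 3), then delete the first 3 characters.
On "pardon": the first step gives "donpar", and the second then gives "par".

par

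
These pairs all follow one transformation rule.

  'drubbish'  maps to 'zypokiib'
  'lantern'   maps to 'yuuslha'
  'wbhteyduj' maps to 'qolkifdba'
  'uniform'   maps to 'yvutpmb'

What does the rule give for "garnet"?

Each output is the input with this applied: shift every letter 7 places forward in the alphabet (wrapping around), then sort the characters into reverse alphabetical order.
For "garnet", step one produces "nhyula"; step two turns that into "yunlha".

yunlha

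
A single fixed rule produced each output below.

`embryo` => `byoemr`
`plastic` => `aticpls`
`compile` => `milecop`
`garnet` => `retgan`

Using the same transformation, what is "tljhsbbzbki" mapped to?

Rule — move the first 3 characters to the end (rotate left by 3), then swap the first and last characters.
"tljhsbbzbki" → "jsbbzbkitlh".

jsbbzbkitlh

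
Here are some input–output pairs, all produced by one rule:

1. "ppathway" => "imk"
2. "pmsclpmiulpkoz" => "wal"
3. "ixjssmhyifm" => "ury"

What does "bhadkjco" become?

voa

Rule — shift every letter 12 places forward in the alphabet (wrapping around), then keep only the last 3 characters.
On "bhadkjco": the first step gives "ntmpwvoa", and the second then gives "voa".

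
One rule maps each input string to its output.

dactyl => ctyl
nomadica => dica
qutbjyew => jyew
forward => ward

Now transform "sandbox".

The transformation: keep only the last 4 characters.
So "sandbox" becomes "dbox".

dbox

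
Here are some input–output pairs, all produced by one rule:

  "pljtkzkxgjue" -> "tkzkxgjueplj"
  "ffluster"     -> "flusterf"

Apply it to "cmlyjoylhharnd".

joylhharndcmly

The rule is to swap the front and back halves of the string, then move the last 3 characters to the front (rotate right by 3).
Working it through for "cmlyjoylhharnd": intermediate "lhharndcmlyjoy", final "joylhharndcmly".
(Check on "ffluster": → "sterfflu" → "flusterf" ✓)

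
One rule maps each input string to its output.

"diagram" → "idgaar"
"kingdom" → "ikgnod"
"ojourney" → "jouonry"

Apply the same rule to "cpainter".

The transformation: swap each adjacent pair of characters (1↔2, 3↔4, ...), then delete the last character.
On "cpainter": the first step gives "pciatnre", and the second then gives "pciatnr".

pciatnr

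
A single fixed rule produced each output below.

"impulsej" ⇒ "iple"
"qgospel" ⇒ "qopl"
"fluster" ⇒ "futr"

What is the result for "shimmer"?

simr

Each output is the input with this applied: keep every other character starting from the first (positions 1st, 3rd, 5th, ...).
"shimmer" → "simr".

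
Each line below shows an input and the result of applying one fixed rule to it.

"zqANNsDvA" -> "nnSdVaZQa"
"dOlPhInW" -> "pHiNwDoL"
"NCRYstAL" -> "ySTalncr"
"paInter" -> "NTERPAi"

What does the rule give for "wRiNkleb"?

nKLEBWrI

In each case the input is transformed by: move the first 3 characters to the end (rotate left by 3), then flip the case of every letter.
Applying both steps to "wRiNkleb": "NklebwRi", then "nKLEBWrI".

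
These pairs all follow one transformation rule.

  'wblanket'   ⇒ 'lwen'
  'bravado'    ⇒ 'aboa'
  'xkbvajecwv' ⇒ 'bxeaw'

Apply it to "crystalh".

yclt

In each case the input is transformed by: keep every other character starting from the first (positions 1st, 3rd, 5th, ...), then swap each adjacent pair of characters (1↔2, 3↔4, ...).
"crystalh" → "cytl" → "yclt".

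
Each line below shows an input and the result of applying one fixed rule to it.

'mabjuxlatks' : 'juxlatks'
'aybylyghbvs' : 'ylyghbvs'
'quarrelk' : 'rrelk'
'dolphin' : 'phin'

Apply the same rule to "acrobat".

The pattern: delete the first 3 characters.
"acrobat" → "obat".

obat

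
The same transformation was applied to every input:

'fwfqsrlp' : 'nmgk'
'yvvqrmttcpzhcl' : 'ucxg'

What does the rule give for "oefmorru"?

jmmp

Looking at the pairs, the operation is to shift every letter 5 places backward in the alphabet (wrapping around), then keep only the last 4 characters.
Working it through for "oefmorru": intermediate "jzahjmmp", final "jmmp".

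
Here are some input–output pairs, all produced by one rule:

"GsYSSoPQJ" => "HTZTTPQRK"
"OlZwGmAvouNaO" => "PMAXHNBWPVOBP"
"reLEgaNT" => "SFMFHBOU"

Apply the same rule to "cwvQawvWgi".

DXWRBXWXHJ

The rule is to shift every letter 1 place forward in the alphabet (wrapping around), then convert every letter to uppercase.
For "cwvQawvWgi", step one produces "dxwRbxwXhj"; step two turns that into "DXWRBXWXHJ".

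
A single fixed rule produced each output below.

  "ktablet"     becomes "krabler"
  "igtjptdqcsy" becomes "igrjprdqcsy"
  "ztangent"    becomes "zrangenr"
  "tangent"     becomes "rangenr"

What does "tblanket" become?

rblanker

Looking at the pairs, the operation is to replace every "t" with "r".
So "tblanket" becomes "rblanker".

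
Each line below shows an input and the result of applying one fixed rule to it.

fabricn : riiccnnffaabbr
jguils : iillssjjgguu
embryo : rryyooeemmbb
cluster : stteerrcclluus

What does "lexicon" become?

The transformation: double every character, then swap the front and back halves of the string.
Applying both steps to "lexicon": "lleexxiiccoonn", then "iccoonnlleexxi".

iccoonnlleexxi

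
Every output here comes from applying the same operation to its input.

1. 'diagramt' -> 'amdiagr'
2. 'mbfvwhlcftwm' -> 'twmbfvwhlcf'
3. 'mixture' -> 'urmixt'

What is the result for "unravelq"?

elunrav

Looking at the pairs, the operation is to delete the last character, then move the last 2 characters to the front (rotate right by 2).
Applying both steps to "unravelq": "unravel", then "elunrav".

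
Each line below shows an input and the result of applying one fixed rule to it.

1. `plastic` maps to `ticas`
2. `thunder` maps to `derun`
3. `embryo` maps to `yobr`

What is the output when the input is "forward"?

Looking at the pairs, the operation is to delete the first 2 characters, then move the first 2 characters to the end (rotate left by 2).
For "forward", step one produces "rward"; step two turns that into "ardrw".

ardrw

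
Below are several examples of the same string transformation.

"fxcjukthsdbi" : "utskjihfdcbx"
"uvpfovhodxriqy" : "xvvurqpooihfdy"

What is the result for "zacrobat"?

trocbaaz

The transformation: sort the characters into reverse alphabetical order, then move the first character to the end.
Working it through for "zacrobat": intermediate "ztrocbaa", final "trocbaaz".
(Check on "uvpfovhodxriqy": → "yxvvurqpooihfd" → "xvvurqpooihfdy" ✓)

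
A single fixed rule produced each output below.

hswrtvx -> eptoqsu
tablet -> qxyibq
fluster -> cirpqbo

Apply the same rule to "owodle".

The rule is to shift every letter 3 places backward in the alphabet (wrapping around).
Doing the same to "owodle": "ltlaib".

ltlaib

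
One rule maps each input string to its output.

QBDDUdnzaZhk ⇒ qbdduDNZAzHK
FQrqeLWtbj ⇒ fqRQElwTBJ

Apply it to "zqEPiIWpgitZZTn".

ZQepIiwPGITzztN

The rule is to flip the case of every letter.
Applying that to "zqEPiIWpgitZZTn" gives "ZQepIiwPGITzztN".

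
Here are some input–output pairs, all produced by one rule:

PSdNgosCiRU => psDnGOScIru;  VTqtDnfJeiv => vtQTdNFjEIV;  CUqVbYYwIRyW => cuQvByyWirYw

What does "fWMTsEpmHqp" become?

FwmtSePMhQP

In each case the input is transformed by: flip the case of every letter.
For "fWMTsEpmHqp" the result is "FwmtSePMhQP".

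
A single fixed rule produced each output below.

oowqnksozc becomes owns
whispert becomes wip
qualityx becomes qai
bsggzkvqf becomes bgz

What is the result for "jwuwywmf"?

The pattern: delete the last 3 characters, then keep every other character starting from the first (positions 1st, 3rd, 5th, ...).
Starting from "jwuwywmf": after the first operation, "jwuwy"; after the second, "juy".
(Check on "bsggzkvqf": → "bsggzk" → "bgz" ✓)

juy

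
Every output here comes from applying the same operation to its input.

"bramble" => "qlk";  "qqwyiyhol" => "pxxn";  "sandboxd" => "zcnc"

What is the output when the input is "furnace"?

In each case the input is transformed by: shift every letter 1 place backward in the alphabet (wrapping around), then keep every other character starting from the second (positions 2nd, 4th, 6th, ...).
Working it through for "furnace": intermediate "etqmzbd", final "tmb".

tmb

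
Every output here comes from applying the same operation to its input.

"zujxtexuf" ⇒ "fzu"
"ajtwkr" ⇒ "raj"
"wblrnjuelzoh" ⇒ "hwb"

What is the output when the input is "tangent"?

The rule is to move the last character to the front, then keep only the first 3 characters.
On "tangent": the first step gives "ttangen", and the second then gives "tta".

tta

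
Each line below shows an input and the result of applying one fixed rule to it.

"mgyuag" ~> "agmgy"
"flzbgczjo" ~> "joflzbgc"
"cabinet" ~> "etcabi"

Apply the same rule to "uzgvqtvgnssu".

suuzgvqtvgn

The pattern: move the last 2 characters to the front (rotate right by 2), then delete the last character.
On "uzgvqtvgnssu" that produces "suuzgvqtvgn".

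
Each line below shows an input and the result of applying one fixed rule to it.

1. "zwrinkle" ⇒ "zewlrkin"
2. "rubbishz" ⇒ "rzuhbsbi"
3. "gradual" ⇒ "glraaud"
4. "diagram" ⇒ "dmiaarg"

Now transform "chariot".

cthoair

The pattern: take characters alternately from the front and the back (1st, last, 2nd, 2nd-last, ...).
"chariot" → "cthoair".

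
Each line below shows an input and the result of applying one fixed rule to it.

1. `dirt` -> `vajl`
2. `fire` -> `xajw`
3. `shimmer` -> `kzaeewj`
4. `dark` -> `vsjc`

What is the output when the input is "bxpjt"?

The transformation: shift every letter 8 places backward in the alphabet (wrapping around).
So "bxpjt" becomes "tphbl".

tphbl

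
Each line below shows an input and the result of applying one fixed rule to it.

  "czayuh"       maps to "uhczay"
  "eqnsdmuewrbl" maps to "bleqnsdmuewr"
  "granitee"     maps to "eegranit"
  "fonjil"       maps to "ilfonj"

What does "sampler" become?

ersampl

The pattern: move the last 2 characters to the front (rotate right by 2).
Applying that to "sampler" gives "ersampl".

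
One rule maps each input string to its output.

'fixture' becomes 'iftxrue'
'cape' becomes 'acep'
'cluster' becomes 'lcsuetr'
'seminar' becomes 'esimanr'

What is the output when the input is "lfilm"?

Looking at the pairs, the operation is to swap each adjacent pair of characters (1↔2, 3↔4, ...).
So "lfilm" becomes "fllim".

fllim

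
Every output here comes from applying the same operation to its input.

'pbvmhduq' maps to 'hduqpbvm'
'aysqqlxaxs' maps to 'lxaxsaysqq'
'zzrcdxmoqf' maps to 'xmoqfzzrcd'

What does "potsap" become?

sappot

Each output is the input with this applied: swap the front and back halves of the string.
On "potsap" that produces "sappot".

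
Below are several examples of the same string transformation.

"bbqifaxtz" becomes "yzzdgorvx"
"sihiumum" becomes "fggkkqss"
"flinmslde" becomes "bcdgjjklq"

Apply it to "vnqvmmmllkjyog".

ehijjkkklmottw

What's happening: sort the characters into alphabetical order, then shift every letter 2 places backward in the alphabet (wrapping around).
"vnqvmmmllkjyog" → "gjkllmmmnoqvvy" → "ehijjkkklmottw".
(Check on "flinmslde": → "defillmns" → "bcdgjjklq" ✓)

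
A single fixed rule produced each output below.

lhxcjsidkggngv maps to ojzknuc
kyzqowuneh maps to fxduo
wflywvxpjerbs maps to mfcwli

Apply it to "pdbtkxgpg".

Looking at the pairs, the operation is to keep every other character starting from the second (positions 2nd, 4th, 6th, ...), then shift every letter 7 places forward in the alphabet (wrapping around).
Starting from "pdbtkxgpg": after the first operation, "dtxp"; after the second, "kaew".

kaew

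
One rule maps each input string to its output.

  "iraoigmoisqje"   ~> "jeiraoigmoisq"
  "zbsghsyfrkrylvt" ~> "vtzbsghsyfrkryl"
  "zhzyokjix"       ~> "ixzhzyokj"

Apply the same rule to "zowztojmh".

In each case the input is transformed by: move the last 2 characters to the front (rotate right by 2).
Doing the same to "zowztojmh": "mhzowztoj".

mhzowztoj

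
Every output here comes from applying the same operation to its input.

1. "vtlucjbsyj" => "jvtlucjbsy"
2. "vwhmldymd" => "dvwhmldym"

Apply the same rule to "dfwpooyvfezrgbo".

The rule is to move the last character to the front.
So "dfwpooyvfezrgbo" becomes "odfwpooyvfezrgb".

odfwpooyvfezrgb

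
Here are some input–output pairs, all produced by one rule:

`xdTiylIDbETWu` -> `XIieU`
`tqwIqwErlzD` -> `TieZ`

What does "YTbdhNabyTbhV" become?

Each output is the input with this applied: flip the case of every letter, then keep one character in every 3, starting at position 1 (positions 1st, 4th, 7th, ...).
On "YTbdhNabyTbhV": the first step gives "ytBDHnABYtBHv", and the second then gives "yDAtv".

yDAtv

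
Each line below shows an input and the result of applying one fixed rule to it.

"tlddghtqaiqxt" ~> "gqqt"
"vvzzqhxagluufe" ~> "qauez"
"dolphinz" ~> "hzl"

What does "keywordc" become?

The transformation: move the first 3 characters to the end (rotate left by 3), then keep one character in every 3, starting at position 2 (positions 2nd, 5th, 8th, ...).
Starting from "keywordc": after the first operation, "wordckey"; after the second, "ocy".
(Check on "tlddghtqaiqxt": → "dghtqaiqxttld" → "gqqt" ✓)

ocy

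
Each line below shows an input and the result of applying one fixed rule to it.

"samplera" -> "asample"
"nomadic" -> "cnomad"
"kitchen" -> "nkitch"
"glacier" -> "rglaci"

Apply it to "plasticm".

Looking at the pairs, the operation is to move the last character to the front, then delete the last character.
"plasticm" → "mplastic" → "mplasti".

mplasti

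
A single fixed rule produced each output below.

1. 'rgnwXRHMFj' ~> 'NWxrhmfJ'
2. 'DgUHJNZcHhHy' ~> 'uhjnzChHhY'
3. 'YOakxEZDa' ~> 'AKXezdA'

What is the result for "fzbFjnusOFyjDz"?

BfJNUSofYJdZ

Looking at the pairs, the operation is to flip the case of every letter, then delete the first 2 characters.
Applying both steps to "fzbFjnusOFyjDz": "FZBfJNUSofYJdZ", then "BfJNUSofYJdZ".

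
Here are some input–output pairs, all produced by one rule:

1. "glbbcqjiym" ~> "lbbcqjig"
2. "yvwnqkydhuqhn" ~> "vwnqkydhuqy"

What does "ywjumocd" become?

The rule is to delete the last 2 characters, then move the first character to the end.
"ywjumocd" → "wjumoy".

wjumoy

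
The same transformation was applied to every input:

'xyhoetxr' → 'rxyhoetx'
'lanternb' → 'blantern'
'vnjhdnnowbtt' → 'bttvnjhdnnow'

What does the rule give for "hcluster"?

Rule — swap the front and back halves of the string, then move the first 3 characters to the end (rotate left by 3).
"hcluster" → "sterhclu" → "rhcluste".

rhcluste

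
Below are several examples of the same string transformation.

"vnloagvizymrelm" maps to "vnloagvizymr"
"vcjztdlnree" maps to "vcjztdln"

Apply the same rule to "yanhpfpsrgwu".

yanhpfpsr

Each output is the input with this applied: delete the last 3 characters.
On "yanhpfpsrgwu" that produces "yanhpfpsr".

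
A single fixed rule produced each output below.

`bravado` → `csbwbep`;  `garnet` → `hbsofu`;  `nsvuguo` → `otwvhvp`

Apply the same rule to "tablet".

In each case the input is transformed by: shift every letter 1 place forward in the alphabet (wrapping around).
Doing the same to "tablet": "ubcmfu".

ubcmfu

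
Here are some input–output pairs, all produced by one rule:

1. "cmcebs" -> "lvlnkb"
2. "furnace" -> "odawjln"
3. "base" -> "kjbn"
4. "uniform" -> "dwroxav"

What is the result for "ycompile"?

The transformation: shift every letter 9 places forward in the alphabet (wrapping around).
Applying that to "ycompile" gives "hlxvyrun".

hlxvyrun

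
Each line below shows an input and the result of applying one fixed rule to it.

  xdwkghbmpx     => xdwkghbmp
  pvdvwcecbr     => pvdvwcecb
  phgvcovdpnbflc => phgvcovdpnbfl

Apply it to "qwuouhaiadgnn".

In each case the input is transformed by: delete the last character.
Applying that to "qwuouhaiadgnn" gives "qwuouhaiadgn".

qwuouhaiadgn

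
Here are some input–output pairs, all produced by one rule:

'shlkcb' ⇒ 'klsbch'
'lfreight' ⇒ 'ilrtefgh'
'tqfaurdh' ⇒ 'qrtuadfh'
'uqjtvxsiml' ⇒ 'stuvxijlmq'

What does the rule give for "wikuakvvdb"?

kuvvwabdik

The pattern: sort the characters into alphabetical order, then swap the front and back halves of the string.
"wikuakvvdb" → "abdikkuvvw" → "kuvvwabdik".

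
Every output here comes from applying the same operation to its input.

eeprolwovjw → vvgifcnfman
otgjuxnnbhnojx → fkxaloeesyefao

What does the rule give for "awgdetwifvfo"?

The rule is to shift every letter 9 places backward in the alphabet (wrapping around).
For "awgdetwifvfo" the result is "rnxuvknzwmwf".

rnxuvknzwmwf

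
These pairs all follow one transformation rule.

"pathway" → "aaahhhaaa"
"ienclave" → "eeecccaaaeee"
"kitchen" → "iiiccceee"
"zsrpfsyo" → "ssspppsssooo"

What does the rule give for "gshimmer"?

sssiiimmmrrr

The transformation: keep every other character starting from the second (positions 2nd, 4th, 6th, ...), then repeat every character 3 times.
For "gshimmer", step one produces "simr"; step two turns that into "sssiiimmmrrr".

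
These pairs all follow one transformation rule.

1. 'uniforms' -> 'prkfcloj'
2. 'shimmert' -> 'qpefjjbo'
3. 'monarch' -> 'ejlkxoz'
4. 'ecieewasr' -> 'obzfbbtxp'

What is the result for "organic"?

zlodxkf

Each output is the input with this applied: shift every letter 3 places backward in the alphabet (wrapping around), then move the last character to the front.
On "organic": the first step gives "lodxkfz", and the second then gives "zlodxkf".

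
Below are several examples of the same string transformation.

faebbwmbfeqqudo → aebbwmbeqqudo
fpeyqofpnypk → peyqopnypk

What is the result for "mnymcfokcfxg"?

mnymcokcxg

In each case the input is transformed by: remove every "f".
Applying that to "mnymcfokcfxg" gives "mnymcokcxg".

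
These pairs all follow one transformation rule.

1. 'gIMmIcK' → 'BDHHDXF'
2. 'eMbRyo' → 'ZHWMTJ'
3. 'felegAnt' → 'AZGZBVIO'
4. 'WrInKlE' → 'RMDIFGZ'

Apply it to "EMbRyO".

ZHWMTJ

Looking at the pairs, the operation is to shift every letter 5 places backward in the alphabet (wrapping around), then convert every letter to uppercase.
"EMbRyO" → "ZHwMtJ" → "ZHWMTJ".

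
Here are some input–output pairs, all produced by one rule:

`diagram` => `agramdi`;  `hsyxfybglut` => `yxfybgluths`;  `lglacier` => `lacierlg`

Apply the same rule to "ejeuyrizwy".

euyrizwyej

The transformation: move the first 2 characters to the end (rotate left by 2).
On "ejeuyrizwy" that produces "euyrizwyej".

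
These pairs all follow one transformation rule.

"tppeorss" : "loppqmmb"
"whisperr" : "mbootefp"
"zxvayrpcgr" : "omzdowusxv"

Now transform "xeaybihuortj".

erloqgubxvyf

Each output is the input with this applied: swap the front and back halves of the string, then shift every letter 3 places backward in the alphabet (wrapping around).
Starting from "xeaybihuortj": after the first operation, "huortjxeaybi"; after the second, "erloqgubxvyf".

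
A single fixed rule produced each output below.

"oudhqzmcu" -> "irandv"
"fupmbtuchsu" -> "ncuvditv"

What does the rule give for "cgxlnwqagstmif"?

moxrbhtunjg

The transformation: shift every letter 1 place forward in the alphabet (wrapping around), then delete the first 3 characters.
Working it through for "cgxlnwqagstmif": intermediate "dhymoxrbhtunjg", final "moxrbhtunjg".
(Check on "oudhqzmcu": → "pveirandv" → "irandv" ✓)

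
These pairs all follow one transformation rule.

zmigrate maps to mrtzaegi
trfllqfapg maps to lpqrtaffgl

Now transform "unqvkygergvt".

rtuvvyeggknq

Each output is the input with this applied: sort the characters into alphabetical order, then swap the front and back halves of the string.
Applying both steps to "unqvkygergvt": "eggknqrtuvvy", then "rtuvvyeggknq".
(Check on "trfllqfapg": → "affgllpqrt" → "lpqrtaffgl" ✓)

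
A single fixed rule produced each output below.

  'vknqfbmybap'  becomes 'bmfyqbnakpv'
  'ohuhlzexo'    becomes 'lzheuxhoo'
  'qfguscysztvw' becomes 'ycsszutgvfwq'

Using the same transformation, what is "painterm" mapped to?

What's happening: take characters alternately from the front and the back (1st, last, 2nd, 2nd-last, ...), then reverse the string.
Working it through for "painterm": intermediate "pmarient", final "tneiramp".

tneiramp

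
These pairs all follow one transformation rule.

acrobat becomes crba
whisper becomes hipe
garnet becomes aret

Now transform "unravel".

nrve

Rule — double every character, then keep one character in every 3, starting at position 3 (positions 3rd, 6th, 9th, ...).
Applying that to "unravel" gives "nrve".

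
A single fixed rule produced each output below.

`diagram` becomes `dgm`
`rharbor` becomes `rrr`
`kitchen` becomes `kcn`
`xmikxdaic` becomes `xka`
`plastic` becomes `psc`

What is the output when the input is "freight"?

fit

Each output is the input with this applied: keep one character in every 3, starting at position 1 (positions 1st, 4th, 7th, ...).
So "freight" becomes "fit".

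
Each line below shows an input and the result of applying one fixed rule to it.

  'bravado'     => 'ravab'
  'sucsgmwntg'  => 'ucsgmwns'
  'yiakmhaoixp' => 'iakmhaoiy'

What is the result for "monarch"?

The pattern: delete the last 2 characters, then move the first character to the end.
Working it through for "monarch": intermediate "monar", final "onarm".

onarm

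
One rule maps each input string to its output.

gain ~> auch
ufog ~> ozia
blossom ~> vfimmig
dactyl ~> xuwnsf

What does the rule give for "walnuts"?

In each case the input is transformed by: shift every letter 6 places backward in the alphabet (wrapping around).
"walnuts" → "qufhonm".

qufhonm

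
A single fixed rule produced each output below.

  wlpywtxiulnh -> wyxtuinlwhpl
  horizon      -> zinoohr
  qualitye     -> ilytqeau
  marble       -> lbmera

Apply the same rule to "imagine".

igenmia

What's happening: move the first 3 characters to the end (rotate left by 3), then swap each adjacent pair of characters (1↔2, 3↔4, ...).
Working it through for "imagine": intermediate "gineima", final "igenmia".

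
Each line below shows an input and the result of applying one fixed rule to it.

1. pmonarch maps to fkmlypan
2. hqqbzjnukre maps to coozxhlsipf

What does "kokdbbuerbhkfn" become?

Looking at the pairs, the operation is to shift every letter 2 places backward in the alphabet (wrapping around), then swap the first and last characters.
On "kokdbbuerbhkfn": the first step gives "imibzzscpzfidl", and the second then gives "lmibzzscpzfidi".

lmibzzscpzfidi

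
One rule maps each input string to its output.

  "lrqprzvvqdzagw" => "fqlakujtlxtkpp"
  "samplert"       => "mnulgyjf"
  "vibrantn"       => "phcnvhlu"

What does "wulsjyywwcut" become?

What's happening: take characters alternately from the front and the back (1st, last, 2nd, 2nd-last, ...), then shift every letter 6 places backward in the alphabet (wrapping around).
Working it through for "wulsjyywwcut": intermediate "wtuulcswjwyy", final "qnoofwmqdqss".

qnoofwmqdqss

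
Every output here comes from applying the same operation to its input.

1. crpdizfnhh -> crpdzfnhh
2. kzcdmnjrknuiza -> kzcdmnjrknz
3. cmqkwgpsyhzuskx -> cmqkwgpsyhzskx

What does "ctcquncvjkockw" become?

What's happening: remove every vowel.
For "ctcquncvjkockw" the result is "ctcqncvjkckw".

ctcqncvjkckw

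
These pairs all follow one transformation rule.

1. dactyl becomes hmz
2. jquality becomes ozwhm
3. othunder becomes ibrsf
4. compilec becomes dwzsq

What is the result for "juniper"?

The pattern: delete the first 3 characters, then shift every letter 12 places backward in the alphabet (wrapping around).
Applying both steps to "juniper": "iper", then "wdsf".

wdsf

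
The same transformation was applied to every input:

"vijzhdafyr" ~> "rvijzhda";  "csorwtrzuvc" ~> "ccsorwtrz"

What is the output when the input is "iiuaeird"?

The transformation: move the last character to the front, then delete the last 2 characters.
"iiuaeird" → "diiuaeir" → "diiuae".

diiuae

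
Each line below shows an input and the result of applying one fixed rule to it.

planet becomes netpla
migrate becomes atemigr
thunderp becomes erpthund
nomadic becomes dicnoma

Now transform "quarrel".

The rule is to move the last 3 characters to the front (rotate right by 3).
For "quarrel" the result is "relquar".

relquar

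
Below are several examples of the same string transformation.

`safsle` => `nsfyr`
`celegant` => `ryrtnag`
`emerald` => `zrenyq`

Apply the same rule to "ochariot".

Looking at the pairs, the operation is to delete the first character, then shift every letter 13 places forward in the alphabet (wrapping around) — i.e. ROT13.
On "ochariot": the first step gives "chariot", and the second then gives "punevbg".

punevbg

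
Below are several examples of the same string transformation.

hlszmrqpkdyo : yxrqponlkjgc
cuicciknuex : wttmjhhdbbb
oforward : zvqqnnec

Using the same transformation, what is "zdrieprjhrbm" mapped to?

What's happening: shift every letter 1 place backward in the alphabet (wrapping around), then sort the characters into reverse alphabetical order.
On "zdrieprjhrbm": the first step gives "ycqhdoqigqal", and the second then gives "yqqqolihgdca".

yqqqolihgdca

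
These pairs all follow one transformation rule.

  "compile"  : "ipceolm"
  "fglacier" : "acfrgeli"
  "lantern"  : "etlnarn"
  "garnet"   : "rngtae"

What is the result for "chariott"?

ricthtao

Rule — take characters alternately from the front and the back (1st, last, 2nd, 2nd-last, ...), then move the last 2 characters to the front (rotate right by 2).
Starting from "chariott": after the first operation, "cthtaori"; after the second, "ricthtao".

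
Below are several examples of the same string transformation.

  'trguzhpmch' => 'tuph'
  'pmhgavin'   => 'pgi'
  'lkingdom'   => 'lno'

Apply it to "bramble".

bme

Looking at the pairs, the operation is to keep one character in every 3, starting at position 1 (positions 1st, 4th, 7th, ...).
"bramble" → "bme".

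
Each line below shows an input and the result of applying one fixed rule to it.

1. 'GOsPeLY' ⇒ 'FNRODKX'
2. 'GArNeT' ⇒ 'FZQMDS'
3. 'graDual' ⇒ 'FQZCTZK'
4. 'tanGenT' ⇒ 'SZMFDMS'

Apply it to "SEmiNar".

RDLHMZQ

What's happening: shift every letter 1 place backward in the alphabet (wrapping around), then convert every letter to uppercase.
Applying both steps to "SEmiNar": "RDlhMzq", then "RDLHMZQ".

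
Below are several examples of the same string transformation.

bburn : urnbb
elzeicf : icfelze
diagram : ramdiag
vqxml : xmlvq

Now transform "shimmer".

Each output is the input with this applied: move the last 3 characters to the front (rotate right by 3).
Applying that to "shimmer" gives "mershim".

mershim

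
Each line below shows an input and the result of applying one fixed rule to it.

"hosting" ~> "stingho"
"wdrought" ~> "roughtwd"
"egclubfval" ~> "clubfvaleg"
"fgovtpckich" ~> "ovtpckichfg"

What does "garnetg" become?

rnetgga

Each output is the input with this applied: move the first 2 characters to the end (rotate left by 2).
Applying that to "garnetg" gives "rnetgga".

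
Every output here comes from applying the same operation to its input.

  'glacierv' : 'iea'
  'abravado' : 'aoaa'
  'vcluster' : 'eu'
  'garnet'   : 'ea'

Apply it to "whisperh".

Each output is the input with this applied: swap the front and back halves of the string, then keep only the vowels.
On "whisperh" that produces "ei".

ei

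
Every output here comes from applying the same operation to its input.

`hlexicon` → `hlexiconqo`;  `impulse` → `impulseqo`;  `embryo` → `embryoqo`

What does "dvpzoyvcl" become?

dvpzoyvclqo

The rule is to append "qo".
On "dvpzoyvcl" that produces "dvpzoyvclqo".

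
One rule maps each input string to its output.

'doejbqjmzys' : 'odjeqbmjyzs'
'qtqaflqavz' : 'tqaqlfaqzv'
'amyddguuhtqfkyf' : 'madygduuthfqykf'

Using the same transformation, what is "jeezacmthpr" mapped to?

The transformation: swap each adjacent pair of characters (1↔2, 3↔4, ...).
So "jeezacmthpr" becomes "ejzecatmphr".

ejzecatmphr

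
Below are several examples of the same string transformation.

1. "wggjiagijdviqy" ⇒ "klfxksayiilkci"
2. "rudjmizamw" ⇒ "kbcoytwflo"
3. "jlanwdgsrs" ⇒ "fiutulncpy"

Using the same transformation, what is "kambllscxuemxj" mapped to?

ezwgozlmcodnnu

The pattern: swap the front and back halves of the string, then shift every letter 2 places forward in the alphabet (wrapping around).
Working it through for "kambllscxuemxj": intermediate "cxuemxjkamblls", final "ezwgozlmcodnnu".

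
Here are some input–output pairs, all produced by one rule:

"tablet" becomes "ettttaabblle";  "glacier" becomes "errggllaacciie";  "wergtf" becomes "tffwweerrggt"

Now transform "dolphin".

innddoollpphhi

Each output is the input with this applied: double every character, then move the last 3 characters to the front (rotate right by 3).
For "dolphin" the result is "innddoollpphhi".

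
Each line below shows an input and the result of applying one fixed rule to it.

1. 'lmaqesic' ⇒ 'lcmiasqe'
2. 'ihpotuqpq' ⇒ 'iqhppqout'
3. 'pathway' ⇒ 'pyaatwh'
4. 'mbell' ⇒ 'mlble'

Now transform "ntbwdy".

The rule is to take characters alternately from the front and the back (1st, last, 2nd, 2nd-last, ...).
"ntbwdy" → "nytdbw".

nytdbw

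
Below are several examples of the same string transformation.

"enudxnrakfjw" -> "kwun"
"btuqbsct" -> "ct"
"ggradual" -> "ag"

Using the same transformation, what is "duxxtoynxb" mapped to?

In each case the input is transformed by: swap the front and back halves of the string, then keep one character in every 3, starting at position 3 (positions 3rd, 6th, 9th, ...).
On "duxxtoynxb": the first step gives "oynxbduxxt", and the second then gives "ndx".

ndx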